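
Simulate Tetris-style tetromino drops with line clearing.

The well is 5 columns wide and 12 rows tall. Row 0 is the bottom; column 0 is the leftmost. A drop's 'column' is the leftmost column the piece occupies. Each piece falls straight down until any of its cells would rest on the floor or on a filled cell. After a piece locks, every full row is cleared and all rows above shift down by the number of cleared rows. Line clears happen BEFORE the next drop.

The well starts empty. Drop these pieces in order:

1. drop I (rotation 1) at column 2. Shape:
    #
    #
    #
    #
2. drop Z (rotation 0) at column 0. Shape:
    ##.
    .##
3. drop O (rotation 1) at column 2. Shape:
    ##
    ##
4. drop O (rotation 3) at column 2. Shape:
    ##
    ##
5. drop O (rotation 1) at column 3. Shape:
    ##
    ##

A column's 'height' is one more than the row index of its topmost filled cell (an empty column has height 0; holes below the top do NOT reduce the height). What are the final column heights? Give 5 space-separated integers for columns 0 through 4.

Drop 1: I rot1 at col 2 lands with bottom-row=0; cleared 0 line(s) (total 0); column heights now [0 0 4 0 0], max=4
Drop 2: Z rot0 at col 0 lands with bottom-row=4; cleared 0 line(s) (total 0); column heights now [6 6 5 0 0], max=6
Drop 3: O rot1 at col 2 lands with bottom-row=5; cleared 0 line(s) (total 0); column heights now [6 6 7 7 0], max=7
Drop 4: O rot3 at col 2 lands with bottom-row=7; cleared 0 line(s) (total 0); column heights now [6 6 9 9 0], max=9
Drop 5: O rot1 at col 3 lands with bottom-row=9; cleared 0 line(s) (total 0); column heights now [6 6 9 11 11], max=11

Answer: 6 6 9 11 11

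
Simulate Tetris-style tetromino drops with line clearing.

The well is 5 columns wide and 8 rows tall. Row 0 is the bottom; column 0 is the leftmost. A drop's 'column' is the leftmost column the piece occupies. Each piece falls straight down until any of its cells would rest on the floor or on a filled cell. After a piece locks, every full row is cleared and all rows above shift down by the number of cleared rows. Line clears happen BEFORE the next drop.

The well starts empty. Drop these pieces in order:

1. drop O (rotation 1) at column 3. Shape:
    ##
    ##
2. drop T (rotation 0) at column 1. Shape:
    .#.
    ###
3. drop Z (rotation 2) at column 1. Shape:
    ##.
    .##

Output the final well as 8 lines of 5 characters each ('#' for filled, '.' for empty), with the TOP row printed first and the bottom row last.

Drop 1: O rot1 at col 3 lands with bottom-row=0; cleared 0 line(s) (total 0); column heights now [0 0 0 2 2], max=2
Drop 2: T rot0 at col 1 lands with bottom-row=2; cleared 0 line(s) (total 0); column heights now [0 3 4 3 2], max=4
Drop 3: Z rot2 at col 1 lands with bottom-row=4; cleared 0 line(s) (total 0); column heights now [0 6 6 5 2], max=6

Answer: .....
.....
.##..
..##.
..#..
.###.
...##
...##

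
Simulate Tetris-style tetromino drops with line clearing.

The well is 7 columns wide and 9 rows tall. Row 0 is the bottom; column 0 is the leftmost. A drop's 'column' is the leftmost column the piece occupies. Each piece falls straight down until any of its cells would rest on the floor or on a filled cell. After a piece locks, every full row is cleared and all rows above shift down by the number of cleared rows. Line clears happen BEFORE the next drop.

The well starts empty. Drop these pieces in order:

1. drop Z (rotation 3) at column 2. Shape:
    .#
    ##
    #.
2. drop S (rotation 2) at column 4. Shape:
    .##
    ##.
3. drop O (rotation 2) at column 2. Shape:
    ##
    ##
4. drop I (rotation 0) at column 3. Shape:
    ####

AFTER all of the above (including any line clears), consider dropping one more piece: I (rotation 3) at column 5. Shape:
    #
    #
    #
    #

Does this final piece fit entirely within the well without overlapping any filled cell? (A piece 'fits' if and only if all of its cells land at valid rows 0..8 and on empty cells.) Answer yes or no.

Answer: no

Derivation:
Drop 1: Z rot3 at col 2 lands with bottom-row=0; cleared 0 line(s) (total 0); column heights now [0 0 2 3 0 0 0], max=3
Drop 2: S rot2 at col 4 lands with bottom-row=0; cleared 0 line(s) (total 0); column heights now [0 0 2 3 1 2 2], max=3
Drop 3: O rot2 at col 2 lands with bottom-row=3; cleared 0 line(s) (total 0); column heights now [0 0 5 5 1 2 2], max=5
Drop 4: I rot0 at col 3 lands with bottom-row=5; cleared 0 line(s) (total 0); column heights now [0 0 5 6 6 6 6], max=6
Test piece I rot3 at col 5 (width 1): heights before test = [0 0 5 6 6 6 6]; fits = False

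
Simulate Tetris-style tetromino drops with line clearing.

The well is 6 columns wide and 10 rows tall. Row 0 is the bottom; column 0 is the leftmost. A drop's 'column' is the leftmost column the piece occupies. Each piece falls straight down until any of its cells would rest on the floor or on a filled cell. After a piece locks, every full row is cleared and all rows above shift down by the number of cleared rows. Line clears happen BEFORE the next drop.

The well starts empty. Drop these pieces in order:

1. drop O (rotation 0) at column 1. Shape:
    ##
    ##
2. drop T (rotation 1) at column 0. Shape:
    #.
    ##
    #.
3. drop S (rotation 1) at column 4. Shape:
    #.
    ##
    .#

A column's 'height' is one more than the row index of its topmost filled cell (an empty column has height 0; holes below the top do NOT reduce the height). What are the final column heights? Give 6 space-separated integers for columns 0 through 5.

Answer: 4 3 2 0 3 2

Derivation:
Drop 1: O rot0 at col 1 lands with bottom-row=0; cleared 0 line(s) (total 0); column heights now [0 2 2 0 0 0], max=2
Drop 2: T rot1 at col 0 lands with bottom-row=1; cleared 0 line(s) (total 0); column heights now [4 3 2 0 0 0], max=4
Drop 3: S rot1 at col 4 lands with bottom-row=0; cleared 0 line(s) (total 0); column heights now [4 3 2 0 3 2], max=4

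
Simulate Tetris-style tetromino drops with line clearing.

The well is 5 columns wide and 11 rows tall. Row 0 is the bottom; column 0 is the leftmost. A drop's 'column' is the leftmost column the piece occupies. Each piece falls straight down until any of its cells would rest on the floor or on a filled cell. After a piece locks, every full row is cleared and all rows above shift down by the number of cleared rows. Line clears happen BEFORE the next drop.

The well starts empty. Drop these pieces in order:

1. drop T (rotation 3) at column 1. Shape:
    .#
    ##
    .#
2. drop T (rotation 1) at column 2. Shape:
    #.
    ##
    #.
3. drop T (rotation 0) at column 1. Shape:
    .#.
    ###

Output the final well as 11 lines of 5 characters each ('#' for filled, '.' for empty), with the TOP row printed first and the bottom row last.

Answer: .....
.....
.....
..#..
.###.
..#..
..##.
..#..
..#..
.##..
..#..

Derivation:
Drop 1: T rot3 at col 1 lands with bottom-row=0; cleared 0 line(s) (total 0); column heights now [0 2 3 0 0], max=3
Drop 2: T rot1 at col 2 lands with bottom-row=3; cleared 0 line(s) (total 0); column heights now [0 2 6 5 0], max=6
Drop 3: T rot0 at col 1 lands with bottom-row=6; cleared 0 line(s) (total 0); column heights now [0 7 8 7 0], max=8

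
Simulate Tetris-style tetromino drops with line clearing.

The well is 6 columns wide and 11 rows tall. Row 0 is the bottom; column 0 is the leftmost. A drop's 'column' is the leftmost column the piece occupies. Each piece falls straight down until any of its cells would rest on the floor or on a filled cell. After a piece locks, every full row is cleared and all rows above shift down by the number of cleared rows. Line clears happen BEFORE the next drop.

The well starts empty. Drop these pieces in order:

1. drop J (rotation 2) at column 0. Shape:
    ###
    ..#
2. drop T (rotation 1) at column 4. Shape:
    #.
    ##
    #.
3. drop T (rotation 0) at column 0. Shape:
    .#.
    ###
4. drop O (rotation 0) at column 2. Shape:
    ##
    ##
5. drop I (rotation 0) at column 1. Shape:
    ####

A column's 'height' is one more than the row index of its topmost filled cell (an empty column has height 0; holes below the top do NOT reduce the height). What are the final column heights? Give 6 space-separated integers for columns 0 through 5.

Answer: 3 6 6 6 6 2

Derivation:
Drop 1: J rot2 at col 0 lands with bottom-row=0; cleared 0 line(s) (total 0); column heights now [2 2 2 0 0 0], max=2
Drop 2: T rot1 at col 4 lands with bottom-row=0; cleared 0 line(s) (total 0); column heights now [2 2 2 0 3 2], max=3
Drop 3: T rot0 at col 0 lands with bottom-row=2; cleared 0 line(s) (total 0); column heights now [3 4 3 0 3 2], max=4
Drop 4: O rot0 at col 2 lands with bottom-row=3; cleared 0 line(s) (total 0); column heights now [3 4 5 5 3 2], max=5
Drop 5: I rot0 at col 1 lands with bottom-row=5; cleared 0 line(s) (total 0); column heights now [3 6 6 6 6 2], max=6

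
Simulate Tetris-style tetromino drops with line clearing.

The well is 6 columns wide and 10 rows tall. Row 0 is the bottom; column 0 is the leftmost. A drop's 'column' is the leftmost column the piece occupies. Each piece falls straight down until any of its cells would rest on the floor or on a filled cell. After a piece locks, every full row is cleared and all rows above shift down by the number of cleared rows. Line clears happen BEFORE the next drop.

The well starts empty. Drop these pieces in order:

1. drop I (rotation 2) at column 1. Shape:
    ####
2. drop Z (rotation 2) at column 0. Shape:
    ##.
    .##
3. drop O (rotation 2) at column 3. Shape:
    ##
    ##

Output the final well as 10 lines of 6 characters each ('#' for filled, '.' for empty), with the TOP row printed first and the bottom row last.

Answer: ......
......
......
......
......
......
......
##.##.
.####.
.####.

Derivation:
Drop 1: I rot2 at col 1 lands with bottom-row=0; cleared 0 line(s) (total 0); column heights now [0 1 1 1 1 0], max=1
Drop 2: Z rot2 at col 0 lands with bottom-row=1; cleared 0 line(s) (total 0); column heights now [3 3 2 1 1 0], max=3
Drop 3: O rot2 at col 3 lands with bottom-row=1; cleared 0 line(s) (total 0); column heights now [3 3 2 3 3 0], max=3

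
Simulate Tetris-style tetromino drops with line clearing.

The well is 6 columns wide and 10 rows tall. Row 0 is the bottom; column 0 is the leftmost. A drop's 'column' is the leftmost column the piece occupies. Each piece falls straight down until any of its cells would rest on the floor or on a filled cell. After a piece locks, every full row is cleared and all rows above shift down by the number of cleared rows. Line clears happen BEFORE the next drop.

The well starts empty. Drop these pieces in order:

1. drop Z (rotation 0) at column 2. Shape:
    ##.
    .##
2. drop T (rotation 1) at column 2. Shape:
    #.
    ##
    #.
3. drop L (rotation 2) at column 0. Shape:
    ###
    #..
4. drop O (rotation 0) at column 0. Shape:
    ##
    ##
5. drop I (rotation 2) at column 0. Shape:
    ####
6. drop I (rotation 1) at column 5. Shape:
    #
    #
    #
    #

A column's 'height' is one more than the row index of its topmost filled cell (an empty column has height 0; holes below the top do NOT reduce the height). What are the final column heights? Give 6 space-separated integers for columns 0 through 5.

Drop 1: Z rot0 at col 2 lands with bottom-row=0; cleared 0 line(s) (total 0); column heights now [0 0 2 2 1 0], max=2
Drop 2: T rot1 at col 2 lands with bottom-row=2; cleared 0 line(s) (total 0); column heights now [0 0 5 4 1 0], max=5
Drop 3: L rot2 at col 0 lands with bottom-row=4; cleared 0 line(s) (total 0); column heights now [6 6 6 4 1 0], max=6
Drop 4: O rot0 at col 0 lands with bottom-row=6; cleared 0 line(s) (total 0); column heights now [8 8 6 4 1 0], max=8
Drop 5: I rot2 at col 0 lands with bottom-row=8; cleared 0 line(s) (total 0); column heights now [9 9 9 9 1 0], max=9
Drop 6: I rot1 at col 5 lands with bottom-row=0; cleared 0 line(s) (total 0); column heights now [9 9 9 9 1 4], max=9

Answer: 9 9 9 9 1 4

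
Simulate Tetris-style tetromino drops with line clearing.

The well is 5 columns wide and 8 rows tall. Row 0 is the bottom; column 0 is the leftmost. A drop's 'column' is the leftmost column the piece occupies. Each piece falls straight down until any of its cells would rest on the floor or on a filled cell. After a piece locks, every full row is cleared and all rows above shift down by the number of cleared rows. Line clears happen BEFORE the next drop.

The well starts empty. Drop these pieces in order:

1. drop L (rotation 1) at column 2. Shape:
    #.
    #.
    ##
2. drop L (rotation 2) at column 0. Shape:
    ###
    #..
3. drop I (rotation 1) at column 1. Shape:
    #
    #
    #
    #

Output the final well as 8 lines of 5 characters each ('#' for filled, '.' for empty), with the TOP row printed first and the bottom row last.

Drop 1: L rot1 at col 2 lands with bottom-row=0; cleared 0 line(s) (total 0); column heights now [0 0 3 1 0], max=3
Drop 2: L rot2 at col 0 lands with bottom-row=2; cleared 0 line(s) (total 0); column heights now [4 4 4 1 0], max=4
Drop 3: I rot1 at col 1 lands with bottom-row=4; cleared 0 line(s) (total 0); column heights now [4 8 4 1 0], max=8

Answer: .#...
.#...
.#...
.#...
###..
#.#..
..#..
..##.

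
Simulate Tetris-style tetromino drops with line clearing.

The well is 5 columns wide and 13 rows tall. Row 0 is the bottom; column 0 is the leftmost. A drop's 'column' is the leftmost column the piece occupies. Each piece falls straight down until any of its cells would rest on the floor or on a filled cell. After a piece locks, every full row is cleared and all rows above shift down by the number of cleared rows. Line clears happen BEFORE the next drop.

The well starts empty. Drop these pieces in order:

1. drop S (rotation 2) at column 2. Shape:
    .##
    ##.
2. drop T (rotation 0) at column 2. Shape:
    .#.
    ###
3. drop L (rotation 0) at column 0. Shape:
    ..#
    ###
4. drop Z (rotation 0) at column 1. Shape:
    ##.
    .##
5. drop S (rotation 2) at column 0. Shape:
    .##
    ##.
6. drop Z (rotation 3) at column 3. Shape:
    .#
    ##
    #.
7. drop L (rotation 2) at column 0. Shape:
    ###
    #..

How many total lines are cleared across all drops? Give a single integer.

Drop 1: S rot2 at col 2 lands with bottom-row=0; cleared 0 line(s) (total 0); column heights now [0 0 1 2 2], max=2
Drop 2: T rot0 at col 2 lands with bottom-row=2; cleared 0 line(s) (total 0); column heights now [0 0 3 4 3], max=4
Drop 3: L rot0 at col 0 lands with bottom-row=3; cleared 0 line(s) (total 0); column heights now [4 4 5 4 3], max=5
Drop 4: Z rot0 at col 1 lands with bottom-row=5; cleared 0 line(s) (total 0); column heights now [4 7 7 6 3], max=7
Drop 5: S rot2 at col 0 lands with bottom-row=7; cleared 0 line(s) (total 0); column heights now [8 9 9 6 3], max=9
Drop 6: Z rot3 at col 3 lands with bottom-row=6; cleared 0 line(s) (total 0); column heights now [8 9 9 8 9], max=9
Drop 7: L rot2 at col 0 lands with bottom-row=8; cleared 0 line(s) (total 0); column heights now [10 10 10 8 9], max=10

Answer: 0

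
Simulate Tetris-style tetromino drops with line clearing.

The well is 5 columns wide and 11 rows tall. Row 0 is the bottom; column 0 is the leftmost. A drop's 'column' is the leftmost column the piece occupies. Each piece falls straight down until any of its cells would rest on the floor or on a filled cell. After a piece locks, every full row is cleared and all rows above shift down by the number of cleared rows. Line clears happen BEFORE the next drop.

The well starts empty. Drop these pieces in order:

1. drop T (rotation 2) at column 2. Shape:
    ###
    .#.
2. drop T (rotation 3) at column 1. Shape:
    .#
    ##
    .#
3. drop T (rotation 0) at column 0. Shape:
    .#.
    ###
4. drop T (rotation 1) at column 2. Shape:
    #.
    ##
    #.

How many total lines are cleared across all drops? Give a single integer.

Answer: 0

Derivation:
Drop 1: T rot2 at col 2 lands with bottom-row=0; cleared 0 line(s) (total 0); column heights now [0 0 2 2 2], max=2
Drop 2: T rot3 at col 1 lands with bottom-row=2; cleared 0 line(s) (total 0); column heights now [0 4 5 2 2], max=5
Drop 3: T rot0 at col 0 lands with bottom-row=5; cleared 0 line(s) (total 0); column heights now [6 7 6 2 2], max=7
Drop 4: T rot1 at col 2 lands with bottom-row=6; cleared 0 line(s) (total 0); column heights now [6 7 9 8 2], max=9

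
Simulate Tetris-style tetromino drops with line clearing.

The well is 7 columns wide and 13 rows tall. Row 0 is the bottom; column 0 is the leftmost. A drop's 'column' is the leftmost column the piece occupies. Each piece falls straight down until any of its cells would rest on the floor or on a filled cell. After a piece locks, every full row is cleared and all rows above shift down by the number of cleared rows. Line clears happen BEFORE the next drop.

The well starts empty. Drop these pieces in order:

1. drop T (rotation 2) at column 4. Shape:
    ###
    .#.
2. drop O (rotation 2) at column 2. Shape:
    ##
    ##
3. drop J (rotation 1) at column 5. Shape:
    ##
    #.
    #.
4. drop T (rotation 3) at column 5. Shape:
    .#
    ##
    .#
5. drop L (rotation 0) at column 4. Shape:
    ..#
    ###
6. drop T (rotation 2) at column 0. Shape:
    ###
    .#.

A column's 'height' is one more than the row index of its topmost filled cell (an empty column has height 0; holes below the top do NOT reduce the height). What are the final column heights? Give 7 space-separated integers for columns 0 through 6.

Answer: 3 3 3 2 9 9 10

Derivation:
Drop 1: T rot2 at col 4 lands with bottom-row=0; cleared 0 line(s) (total 0); column heights now [0 0 0 0 2 2 2], max=2
Drop 2: O rot2 at col 2 lands with bottom-row=0; cleared 0 line(s) (total 0); column heights now [0 0 2 2 2 2 2], max=2
Drop 3: J rot1 at col 5 lands with bottom-row=2; cleared 0 line(s) (total 0); column heights now [0 0 2 2 2 5 5], max=5
Drop 4: T rot3 at col 5 lands with bottom-row=5; cleared 0 line(s) (total 0); column heights now [0 0 2 2 2 7 8], max=8
Drop 5: L rot0 at col 4 lands with bottom-row=8; cleared 0 line(s) (total 0); column heights now [0 0 2 2 9 9 10], max=10
Drop 6: T rot2 at col 0 lands with bottom-row=1; cleared 0 line(s) (total 0); column heights now [3 3 3 2 9 9 10], max=10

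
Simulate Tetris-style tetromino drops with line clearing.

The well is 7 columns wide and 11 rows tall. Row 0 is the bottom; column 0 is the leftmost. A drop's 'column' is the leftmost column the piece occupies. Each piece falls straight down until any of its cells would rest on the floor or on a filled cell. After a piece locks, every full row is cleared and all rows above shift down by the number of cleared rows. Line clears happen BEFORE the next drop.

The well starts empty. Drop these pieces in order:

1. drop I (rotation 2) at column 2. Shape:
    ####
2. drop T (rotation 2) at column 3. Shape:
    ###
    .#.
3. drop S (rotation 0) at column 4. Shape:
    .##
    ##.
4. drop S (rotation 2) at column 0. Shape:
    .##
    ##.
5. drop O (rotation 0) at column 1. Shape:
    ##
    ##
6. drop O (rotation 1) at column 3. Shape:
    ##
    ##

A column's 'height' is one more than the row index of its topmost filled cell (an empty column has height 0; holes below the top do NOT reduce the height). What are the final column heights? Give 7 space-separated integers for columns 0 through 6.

Drop 1: I rot2 at col 2 lands with bottom-row=0; cleared 0 line(s) (total 0); column heights now [0 0 1 1 1 1 0], max=1
Drop 2: T rot2 at col 3 lands with bottom-row=1; cleared 0 line(s) (total 0); column heights now [0 0 1 3 3 3 0], max=3
Drop 3: S rot0 at col 4 lands with bottom-row=3; cleared 0 line(s) (total 0); column heights now [0 0 1 3 4 5 5], max=5
Drop 4: S rot2 at col 0 lands with bottom-row=0; cleared 0 line(s) (total 0); column heights now [1 2 2 3 4 5 5], max=5
Drop 5: O rot0 at col 1 lands with bottom-row=2; cleared 0 line(s) (total 0); column heights now [1 4 4 3 4 5 5], max=5
Drop 6: O rot1 at col 3 lands with bottom-row=4; cleared 0 line(s) (total 0); column heights now [1 4 4 6 6 5 5], max=6

Answer: 1 4 4 6 6 5 5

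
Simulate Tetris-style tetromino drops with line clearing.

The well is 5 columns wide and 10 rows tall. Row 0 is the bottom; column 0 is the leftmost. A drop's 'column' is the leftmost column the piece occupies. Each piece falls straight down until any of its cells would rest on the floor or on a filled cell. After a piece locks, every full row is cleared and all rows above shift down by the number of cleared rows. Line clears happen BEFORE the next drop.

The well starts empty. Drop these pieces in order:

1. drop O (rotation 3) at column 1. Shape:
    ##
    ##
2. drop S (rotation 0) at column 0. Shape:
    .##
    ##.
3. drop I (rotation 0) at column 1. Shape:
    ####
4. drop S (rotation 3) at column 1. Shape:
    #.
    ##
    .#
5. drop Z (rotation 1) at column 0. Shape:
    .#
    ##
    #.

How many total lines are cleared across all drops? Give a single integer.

Answer: 0

Derivation:
Drop 1: O rot3 at col 1 lands with bottom-row=0; cleared 0 line(s) (total 0); column heights now [0 2 2 0 0], max=2
Drop 2: S rot0 at col 0 lands with bottom-row=2; cleared 0 line(s) (total 0); column heights now [3 4 4 0 0], max=4
Drop 3: I rot0 at col 1 lands with bottom-row=4; cleared 0 line(s) (total 0); column heights now [3 5 5 5 5], max=5
Drop 4: S rot3 at col 1 lands with bottom-row=5; cleared 0 line(s) (total 0); column heights now [3 8 7 5 5], max=8
Drop 5: Z rot1 at col 0 lands with bottom-row=7; cleared 0 line(s) (total 0); column heights now [9 10 7 5 5], max=10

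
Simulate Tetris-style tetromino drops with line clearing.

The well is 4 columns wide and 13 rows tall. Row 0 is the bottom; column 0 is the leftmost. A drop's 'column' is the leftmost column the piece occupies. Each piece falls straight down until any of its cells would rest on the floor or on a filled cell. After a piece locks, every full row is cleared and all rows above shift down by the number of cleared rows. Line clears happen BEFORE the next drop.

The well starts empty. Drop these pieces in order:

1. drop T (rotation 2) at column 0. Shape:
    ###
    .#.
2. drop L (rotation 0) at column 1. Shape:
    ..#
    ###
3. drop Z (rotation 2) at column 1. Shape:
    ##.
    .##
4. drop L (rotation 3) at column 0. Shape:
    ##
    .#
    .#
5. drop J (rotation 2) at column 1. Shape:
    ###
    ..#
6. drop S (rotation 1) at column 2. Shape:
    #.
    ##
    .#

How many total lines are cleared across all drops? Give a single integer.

Drop 1: T rot2 at col 0 lands with bottom-row=0; cleared 0 line(s) (total 0); column heights now [2 2 2 0], max=2
Drop 2: L rot0 at col 1 lands with bottom-row=2; cleared 0 line(s) (total 0); column heights now [2 3 3 4], max=4
Drop 3: Z rot2 at col 1 lands with bottom-row=4; cleared 0 line(s) (total 0); column heights now [2 6 6 5], max=6
Drop 4: L rot3 at col 0 lands with bottom-row=6; cleared 0 line(s) (total 0); column heights now [9 9 6 5], max=9
Drop 5: J rot2 at col 1 lands with bottom-row=8; cleared 0 line(s) (total 0); column heights now [9 10 10 10], max=10
Drop 6: S rot1 at col 2 lands with bottom-row=10; cleared 0 line(s) (total 0); column heights now [9 10 13 12], max=13

Answer: 0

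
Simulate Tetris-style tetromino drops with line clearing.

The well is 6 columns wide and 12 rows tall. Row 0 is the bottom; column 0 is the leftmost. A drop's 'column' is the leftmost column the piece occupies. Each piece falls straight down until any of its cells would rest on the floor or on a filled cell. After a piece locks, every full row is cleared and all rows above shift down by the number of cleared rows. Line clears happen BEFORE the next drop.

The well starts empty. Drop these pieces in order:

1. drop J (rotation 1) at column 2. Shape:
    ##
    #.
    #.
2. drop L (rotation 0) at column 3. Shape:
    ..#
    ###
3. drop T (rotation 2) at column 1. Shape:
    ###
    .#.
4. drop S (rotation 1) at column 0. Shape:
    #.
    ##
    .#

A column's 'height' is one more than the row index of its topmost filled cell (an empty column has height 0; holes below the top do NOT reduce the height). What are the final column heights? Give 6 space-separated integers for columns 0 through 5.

Answer: 8 7 5 5 4 5

Derivation:
Drop 1: J rot1 at col 2 lands with bottom-row=0; cleared 0 line(s) (total 0); column heights now [0 0 3 3 0 0], max=3
Drop 2: L rot0 at col 3 lands with bottom-row=3; cleared 0 line(s) (total 0); column heights now [0 0 3 4 4 5], max=5
Drop 3: T rot2 at col 1 lands with bottom-row=3; cleared 0 line(s) (total 0); column heights now [0 5 5 5 4 5], max=5
Drop 4: S rot1 at col 0 lands with bottom-row=5; cleared 0 line(s) (total 0); column heights now [8 7 5 5 4 5], max=8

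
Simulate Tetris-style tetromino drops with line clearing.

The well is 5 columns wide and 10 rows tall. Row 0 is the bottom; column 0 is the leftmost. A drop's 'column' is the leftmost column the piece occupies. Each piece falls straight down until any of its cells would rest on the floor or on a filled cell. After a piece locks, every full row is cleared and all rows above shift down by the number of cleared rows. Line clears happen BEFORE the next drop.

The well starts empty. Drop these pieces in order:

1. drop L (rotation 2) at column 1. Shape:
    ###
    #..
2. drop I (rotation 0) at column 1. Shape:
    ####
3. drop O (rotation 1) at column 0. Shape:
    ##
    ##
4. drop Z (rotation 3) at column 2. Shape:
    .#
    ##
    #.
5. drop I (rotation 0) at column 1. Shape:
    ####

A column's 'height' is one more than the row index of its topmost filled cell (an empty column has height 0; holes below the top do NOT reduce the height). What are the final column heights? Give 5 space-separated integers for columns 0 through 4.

Answer: 5 7 7 7 7

Derivation:
Drop 1: L rot2 at col 1 lands with bottom-row=0; cleared 0 line(s) (total 0); column heights now [0 2 2 2 0], max=2
Drop 2: I rot0 at col 1 lands with bottom-row=2; cleared 0 line(s) (total 0); column heights now [0 3 3 3 3], max=3
Drop 3: O rot1 at col 0 lands with bottom-row=3; cleared 0 line(s) (total 0); column heights now [5 5 3 3 3], max=5
Drop 4: Z rot3 at col 2 lands with bottom-row=3; cleared 0 line(s) (total 0); column heights now [5 5 5 6 3], max=6
Drop 5: I rot0 at col 1 lands with bottom-row=6; cleared 0 line(s) (total 0); column heights now [5 7 7 7 7], max=7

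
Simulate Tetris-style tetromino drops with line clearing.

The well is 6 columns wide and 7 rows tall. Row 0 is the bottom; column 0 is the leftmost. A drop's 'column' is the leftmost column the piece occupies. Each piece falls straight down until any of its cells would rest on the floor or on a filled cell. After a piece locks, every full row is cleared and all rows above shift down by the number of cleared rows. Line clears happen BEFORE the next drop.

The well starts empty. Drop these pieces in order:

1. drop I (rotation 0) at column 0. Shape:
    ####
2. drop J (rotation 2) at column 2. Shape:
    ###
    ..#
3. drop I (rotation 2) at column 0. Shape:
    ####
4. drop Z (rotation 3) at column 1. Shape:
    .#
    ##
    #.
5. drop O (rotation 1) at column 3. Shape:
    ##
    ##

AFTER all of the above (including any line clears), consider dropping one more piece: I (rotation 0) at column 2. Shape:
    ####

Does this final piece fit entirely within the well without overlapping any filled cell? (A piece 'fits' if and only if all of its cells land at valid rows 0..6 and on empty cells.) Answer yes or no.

Answer: yes

Derivation:
Drop 1: I rot0 at col 0 lands with bottom-row=0; cleared 0 line(s) (total 0); column heights now [1 1 1 1 0 0], max=1
Drop 2: J rot2 at col 2 lands with bottom-row=0; cleared 0 line(s) (total 0); column heights now [1 1 2 2 2 0], max=2
Drop 3: I rot2 at col 0 lands with bottom-row=2; cleared 0 line(s) (total 0); column heights now [3 3 3 3 2 0], max=3
Drop 4: Z rot3 at col 1 lands with bottom-row=3; cleared 0 line(s) (total 0); column heights now [3 5 6 3 2 0], max=6
Drop 5: O rot1 at col 3 lands with bottom-row=3; cleared 0 line(s) (total 0); column heights now [3 5 6 5 5 0], max=6
Test piece I rot0 at col 2 (width 4): heights before test = [3 5 6 5 5 0]; fits = True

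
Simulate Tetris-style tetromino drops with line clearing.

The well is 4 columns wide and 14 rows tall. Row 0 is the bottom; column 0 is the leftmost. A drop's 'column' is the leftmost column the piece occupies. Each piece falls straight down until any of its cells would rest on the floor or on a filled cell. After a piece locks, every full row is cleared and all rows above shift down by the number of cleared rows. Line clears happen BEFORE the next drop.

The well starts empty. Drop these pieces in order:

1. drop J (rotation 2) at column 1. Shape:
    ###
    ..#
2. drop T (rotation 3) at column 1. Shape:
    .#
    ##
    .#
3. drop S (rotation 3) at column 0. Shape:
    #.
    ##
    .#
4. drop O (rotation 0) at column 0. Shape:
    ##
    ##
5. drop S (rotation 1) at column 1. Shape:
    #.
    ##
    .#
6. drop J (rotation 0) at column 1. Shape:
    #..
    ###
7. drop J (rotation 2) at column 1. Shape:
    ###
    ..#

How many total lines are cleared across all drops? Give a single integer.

Answer: 0

Derivation:
Drop 1: J rot2 at col 1 lands with bottom-row=0; cleared 0 line(s) (total 0); column heights now [0 2 2 2], max=2
Drop 2: T rot3 at col 1 lands with bottom-row=2; cleared 0 line(s) (total 0); column heights now [0 4 5 2], max=5
Drop 3: S rot3 at col 0 lands with bottom-row=4; cleared 0 line(s) (total 0); column heights now [7 6 5 2], max=7
Drop 4: O rot0 at col 0 lands with bottom-row=7; cleared 0 line(s) (total 0); column heights now [9 9 5 2], max=9
Drop 5: S rot1 at col 1 lands with bottom-row=8; cleared 0 line(s) (total 0); column heights now [9 11 10 2], max=11
Drop 6: J rot0 at col 1 lands with bottom-row=11; cleared 0 line(s) (total 0); column heights now [9 13 12 12], max=13
Drop 7: J rot2 at col 1 lands with bottom-row=12; cleared 0 line(s) (total 0); column heights now [9 14 14 14], max=14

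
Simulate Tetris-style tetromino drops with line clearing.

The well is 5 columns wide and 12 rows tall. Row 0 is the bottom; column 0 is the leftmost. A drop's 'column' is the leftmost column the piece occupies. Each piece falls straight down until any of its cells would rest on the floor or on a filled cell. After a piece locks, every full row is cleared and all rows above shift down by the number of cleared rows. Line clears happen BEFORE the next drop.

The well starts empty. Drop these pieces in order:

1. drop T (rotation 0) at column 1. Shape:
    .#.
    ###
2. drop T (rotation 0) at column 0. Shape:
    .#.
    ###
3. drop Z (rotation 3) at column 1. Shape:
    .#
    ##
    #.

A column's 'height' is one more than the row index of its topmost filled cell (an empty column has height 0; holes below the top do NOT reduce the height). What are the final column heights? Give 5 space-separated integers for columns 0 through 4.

Drop 1: T rot0 at col 1 lands with bottom-row=0; cleared 0 line(s) (total 0); column heights now [0 1 2 1 0], max=2
Drop 2: T rot0 at col 0 lands with bottom-row=2; cleared 0 line(s) (total 0); column heights now [3 4 3 1 0], max=4
Drop 3: Z rot3 at col 1 lands with bottom-row=4; cleared 0 line(s) (total 0); column heights now [3 6 7 1 0], max=7

Answer: 3 6 7 1 0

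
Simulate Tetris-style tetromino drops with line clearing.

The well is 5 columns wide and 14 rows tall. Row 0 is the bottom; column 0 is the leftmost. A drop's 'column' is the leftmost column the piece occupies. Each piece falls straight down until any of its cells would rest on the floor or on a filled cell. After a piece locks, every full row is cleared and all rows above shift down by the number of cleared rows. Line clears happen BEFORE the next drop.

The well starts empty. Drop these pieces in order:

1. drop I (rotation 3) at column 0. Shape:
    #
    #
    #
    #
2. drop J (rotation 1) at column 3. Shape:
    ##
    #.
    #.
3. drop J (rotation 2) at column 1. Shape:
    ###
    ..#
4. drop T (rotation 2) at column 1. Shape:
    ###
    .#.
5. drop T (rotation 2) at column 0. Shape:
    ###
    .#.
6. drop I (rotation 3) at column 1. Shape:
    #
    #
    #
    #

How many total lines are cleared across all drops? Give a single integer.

Answer: 0

Derivation:
Drop 1: I rot3 at col 0 lands with bottom-row=0; cleared 0 line(s) (total 0); column heights now [4 0 0 0 0], max=4
Drop 2: J rot1 at col 3 lands with bottom-row=0; cleared 0 line(s) (total 0); column heights now [4 0 0 3 3], max=4
Drop 3: J rot2 at col 1 lands with bottom-row=3; cleared 0 line(s) (total 0); column heights now [4 5 5 5 3], max=5
Drop 4: T rot2 at col 1 lands with bottom-row=5; cleared 0 line(s) (total 0); column heights now [4 7 7 7 3], max=7
Drop 5: T rot2 at col 0 lands with bottom-row=7; cleared 0 line(s) (total 0); column heights now [9 9 9 7 3], max=9
Drop 6: I rot3 at col 1 lands with bottom-row=9; cleared 0 line(s) (total 0); column heights now [9 13 9 7 3], max=13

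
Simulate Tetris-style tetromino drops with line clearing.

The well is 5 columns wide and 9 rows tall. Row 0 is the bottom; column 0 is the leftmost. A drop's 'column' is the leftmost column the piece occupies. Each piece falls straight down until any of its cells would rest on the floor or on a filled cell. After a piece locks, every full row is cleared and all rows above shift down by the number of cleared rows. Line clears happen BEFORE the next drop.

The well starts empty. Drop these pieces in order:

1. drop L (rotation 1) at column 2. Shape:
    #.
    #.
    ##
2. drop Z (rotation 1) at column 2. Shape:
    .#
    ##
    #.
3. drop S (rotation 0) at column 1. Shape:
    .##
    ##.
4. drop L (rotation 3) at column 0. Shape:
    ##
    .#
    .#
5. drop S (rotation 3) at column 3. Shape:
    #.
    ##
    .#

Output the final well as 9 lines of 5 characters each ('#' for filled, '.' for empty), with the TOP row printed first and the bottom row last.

Answer: ##.#.
.#.##
.####
.###.
..##.
..#..
..#..
..#..
..##.

Derivation:
Drop 1: L rot1 at col 2 lands with bottom-row=0; cleared 0 line(s) (total 0); column heights now [0 0 3 1 0], max=3
Drop 2: Z rot1 at col 2 lands with bottom-row=3; cleared 0 line(s) (total 0); column heights now [0 0 5 6 0], max=6
Drop 3: S rot0 at col 1 lands with bottom-row=5; cleared 0 line(s) (total 0); column heights now [0 6 7 7 0], max=7
Drop 4: L rot3 at col 0 lands with bottom-row=6; cleared 0 line(s) (total 0); column heights now [9 9 7 7 0], max=9
Drop 5: S rot3 at col 3 lands with bottom-row=6; cleared 0 line(s) (total 0); column heights now [9 9 7 9 8], max=9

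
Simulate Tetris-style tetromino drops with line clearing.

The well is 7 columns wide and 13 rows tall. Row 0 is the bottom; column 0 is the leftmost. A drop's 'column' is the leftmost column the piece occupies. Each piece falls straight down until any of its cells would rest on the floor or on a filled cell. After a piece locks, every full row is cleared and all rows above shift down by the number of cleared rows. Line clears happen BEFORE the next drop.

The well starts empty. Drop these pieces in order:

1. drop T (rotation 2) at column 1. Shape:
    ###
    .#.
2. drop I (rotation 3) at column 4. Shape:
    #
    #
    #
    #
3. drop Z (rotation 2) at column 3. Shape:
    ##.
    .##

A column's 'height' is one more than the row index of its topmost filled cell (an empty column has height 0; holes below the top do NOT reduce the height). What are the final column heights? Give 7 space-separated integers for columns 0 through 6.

Drop 1: T rot2 at col 1 lands with bottom-row=0; cleared 0 line(s) (total 0); column heights now [0 2 2 2 0 0 0], max=2
Drop 2: I rot3 at col 4 lands with bottom-row=0; cleared 0 line(s) (total 0); column heights now [0 2 2 2 4 0 0], max=4
Drop 3: Z rot2 at col 3 lands with bottom-row=4; cleared 0 line(s) (total 0); column heights now [0 2 2 6 6 5 0], max=6

Answer: 0 2 2 6 6 5 0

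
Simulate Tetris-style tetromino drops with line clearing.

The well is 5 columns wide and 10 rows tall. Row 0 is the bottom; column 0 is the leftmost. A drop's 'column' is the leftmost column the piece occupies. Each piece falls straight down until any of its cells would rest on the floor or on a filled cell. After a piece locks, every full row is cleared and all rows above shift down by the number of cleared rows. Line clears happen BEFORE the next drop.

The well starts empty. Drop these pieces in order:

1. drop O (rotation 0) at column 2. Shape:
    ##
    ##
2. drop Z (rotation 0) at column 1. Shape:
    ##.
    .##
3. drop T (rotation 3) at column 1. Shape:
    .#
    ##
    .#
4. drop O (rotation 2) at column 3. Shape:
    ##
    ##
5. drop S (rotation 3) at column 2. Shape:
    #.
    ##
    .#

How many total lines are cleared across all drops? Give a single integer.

Drop 1: O rot0 at col 2 lands with bottom-row=0; cleared 0 line(s) (total 0); column heights now [0 0 2 2 0], max=2
Drop 2: Z rot0 at col 1 lands with bottom-row=2; cleared 0 line(s) (total 0); column heights now [0 4 4 3 0], max=4
Drop 3: T rot3 at col 1 lands with bottom-row=4; cleared 0 line(s) (total 0); column heights now [0 6 7 3 0], max=7
Drop 4: O rot2 at col 3 lands with bottom-row=3; cleared 0 line(s) (total 0); column heights now [0 6 7 5 5], max=7
Drop 5: S rot3 at col 2 lands with bottom-row=6; cleared 0 line(s) (total 0); column heights now [0 6 9 8 5], max=9

Answer: 0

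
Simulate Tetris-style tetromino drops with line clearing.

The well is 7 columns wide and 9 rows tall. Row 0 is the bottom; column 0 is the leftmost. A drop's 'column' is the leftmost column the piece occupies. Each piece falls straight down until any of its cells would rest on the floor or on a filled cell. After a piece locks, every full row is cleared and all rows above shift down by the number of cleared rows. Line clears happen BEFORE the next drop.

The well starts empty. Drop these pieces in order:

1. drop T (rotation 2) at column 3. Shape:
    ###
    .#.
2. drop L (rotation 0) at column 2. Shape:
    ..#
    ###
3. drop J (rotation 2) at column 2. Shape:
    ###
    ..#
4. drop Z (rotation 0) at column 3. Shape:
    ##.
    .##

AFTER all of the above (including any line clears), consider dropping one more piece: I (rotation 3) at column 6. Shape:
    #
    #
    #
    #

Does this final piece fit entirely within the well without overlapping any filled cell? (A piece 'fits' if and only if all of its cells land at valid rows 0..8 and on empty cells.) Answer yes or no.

Answer: yes

Derivation:
Drop 1: T rot2 at col 3 lands with bottom-row=0; cleared 0 line(s) (total 0); column heights now [0 0 0 2 2 2 0], max=2
Drop 2: L rot0 at col 2 lands with bottom-row=2; cleared 0 line(s) (total 0); column heights now [0 0 3 3 4 2 0], max=4
Drop 3: J rot2 at col 2 lands with bottom-row=4; cleared 0 line(s) (total 0); column heights now [0 0 6 6 6 2 0], max=6
Drop 4: Z rot0 at col 3 lands with bottom-row=6; cleared 0 line(s) (total 0); column heights now [0 0 6 8 8 7 0], max=8
Test piece I rot3 at col 6 (width 1): heights before test = [0 0 6 8 8 7 0]; fits = True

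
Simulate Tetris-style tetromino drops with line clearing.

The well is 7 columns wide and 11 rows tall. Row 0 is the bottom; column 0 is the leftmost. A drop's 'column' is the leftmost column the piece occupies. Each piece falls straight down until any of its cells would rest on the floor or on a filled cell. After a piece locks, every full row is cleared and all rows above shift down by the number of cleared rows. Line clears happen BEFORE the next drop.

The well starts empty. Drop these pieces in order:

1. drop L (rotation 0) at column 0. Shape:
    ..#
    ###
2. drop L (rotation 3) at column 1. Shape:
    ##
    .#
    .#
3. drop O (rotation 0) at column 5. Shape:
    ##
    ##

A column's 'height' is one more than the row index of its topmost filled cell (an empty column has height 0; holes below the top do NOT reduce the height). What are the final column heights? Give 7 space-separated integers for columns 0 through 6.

Answer: 1 5 5 0 0 2 2

Derivation:
Drop 1: L rot0 at col 0 lands with bottom-row=0; cleared 0 line(s) (total 0); column heights now [1 1 2 0 0 0 0], max=2
Drop 2: L rot3 at col 1 lands with bottom-row=2; cleared 0 line(s) (total 0); column heights now [1 5 5 0 0 0 0], max=5
Drop 3: O rot0 at col 5 lands with bottom-row=0; cleared 0 line(s) (total 0); column heights now [1 5 5 0 0 2 2], max=5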